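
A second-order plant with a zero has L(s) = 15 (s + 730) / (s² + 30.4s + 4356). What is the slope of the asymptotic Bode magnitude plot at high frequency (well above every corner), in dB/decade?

-20 dB/decade

With 1 zero and 2 poles, the high-frequency asymptotic slope is 20 × (1 − 2) = -20 dB/decade.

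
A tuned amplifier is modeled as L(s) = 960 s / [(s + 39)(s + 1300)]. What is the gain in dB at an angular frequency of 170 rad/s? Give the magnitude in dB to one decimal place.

|j170| = 170
|j170 + 39| = √(170² + 39²) = 174.4
|j170 + 1300| = √(170² + 1300²) = 1311
|L(j170)| = 960 × 170 / (174.4 × 1311) = 0.71369
20 log₁₀(0.71369) = -2.93 dB

-2.9 dB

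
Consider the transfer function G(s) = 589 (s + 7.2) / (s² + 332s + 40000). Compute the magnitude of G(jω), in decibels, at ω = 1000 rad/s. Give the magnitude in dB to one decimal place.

-4.7 dB

|j1000 + 7.2| = √(1000² + 7.2²) = 1000
|(j1000)² + 332(j1000) + 40000| = |-9.6e+05 + j3.32e+05| = 1.016e+06
|G(j1000)| = 589 × 1000 / 1.016e+06 = 0.57986
20 log₁₀(0.57986) = -4.73 dB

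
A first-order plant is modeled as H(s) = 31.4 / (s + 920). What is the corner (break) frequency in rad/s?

The single real pole at s = −920 gives a corner at ω = 920 rad/s.

920 rad/s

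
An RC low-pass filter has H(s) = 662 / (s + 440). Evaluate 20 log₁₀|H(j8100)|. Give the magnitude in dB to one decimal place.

|j8100 + 440| = √(8100² + 440²) = 8112
|H(j8100)| = 662 / 8112 = 0.081608
20 log₁₀(0.081608) = -21.77 dB

-21.8 dB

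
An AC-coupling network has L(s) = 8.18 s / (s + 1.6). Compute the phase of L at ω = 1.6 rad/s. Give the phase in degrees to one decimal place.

∠(j1.6) = 90.00°
∠(j1.6 + 1.6) = arctan(1.6/1.6) = 45.00°
∠L(j1.6) = 90.00° − 45.00° = 45.00°

45.0°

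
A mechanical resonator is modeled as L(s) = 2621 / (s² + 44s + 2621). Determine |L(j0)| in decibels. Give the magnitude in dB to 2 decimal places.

L(0) = 2621 / 2621 = 1
20 log₁₀(1) = 0.000 dB

0.00 dB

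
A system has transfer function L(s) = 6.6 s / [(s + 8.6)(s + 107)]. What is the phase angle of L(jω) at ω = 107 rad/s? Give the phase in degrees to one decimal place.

∠(j107) = 90.00°
∠(j107 + 8.6) = arctan(107/8.6) = 85.40°
∠(j107 + 107) = arctan(107/107) = 45.00°
∠L(j107) = 90.00° − (85.40° + 45.00°) = -40.40°

-40.4°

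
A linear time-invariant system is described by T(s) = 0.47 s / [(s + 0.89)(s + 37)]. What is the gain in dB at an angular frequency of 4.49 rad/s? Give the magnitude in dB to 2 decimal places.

|j4.49| = 4.49
|j4.49 + 0.89| = √(4.49² + 0.89²) = 4.577
|j4.49 + 37| = √(4.49² + 37²) = 37.27
|T(j4.49)| = 0.47 × 4.49 / (4.577 × 37.27) = 0.01237
20 log₁₀(0.01237) = -38.153 dB

-38.15 dB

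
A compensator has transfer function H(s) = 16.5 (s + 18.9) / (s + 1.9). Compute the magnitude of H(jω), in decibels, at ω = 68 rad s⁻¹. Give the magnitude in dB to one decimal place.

24.7 dB

|j68 + 18.9| = √(68² + 18.9²) = 70.58
|j68 + 1.9| = √(68² + 1.9²) = 68.03
|H(j68)| = 16.5 × 70.58 / 68.03 = 17.119
20 log₁₀(17.119) = 24.67 dB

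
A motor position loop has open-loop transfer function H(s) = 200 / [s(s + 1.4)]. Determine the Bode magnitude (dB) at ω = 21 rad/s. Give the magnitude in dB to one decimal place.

|j21 + 1.4| = √(21² + 1.4²) = 21.05
|j21| = 21
|H(j21)| = 200 / (21.05 × 21) = 0.45251
20 log₁₀(0.45251) = -6.89 dB

-6.9 dB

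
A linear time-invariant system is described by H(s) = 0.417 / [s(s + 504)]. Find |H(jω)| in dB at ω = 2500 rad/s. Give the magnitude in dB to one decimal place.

-143.7 dB

|j2500 + 504| = √(2500² + 504²) = 2550
|j2500| = 2500
|H(j2500)| = 0.417 / (2550 × 2500) = 6.5404e-08
20 log₁₀(6.5404e-08) = -143.69 dB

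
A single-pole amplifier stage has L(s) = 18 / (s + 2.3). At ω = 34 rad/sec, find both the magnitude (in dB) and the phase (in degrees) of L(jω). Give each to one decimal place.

|L| = -5.5 dB, ∠L = -86.1°

|j34 + 2.3| = √(34² + 2.3²) = 34.08
|L(j34)| = 18 / 34.08 = 0.5282
20 log₁₀(0.5282) = -5.54 dB
∠(j34 + 2.3) = arctan(34/2.3) = 86.13°
∠L(j34) = −86.13° = -86.13°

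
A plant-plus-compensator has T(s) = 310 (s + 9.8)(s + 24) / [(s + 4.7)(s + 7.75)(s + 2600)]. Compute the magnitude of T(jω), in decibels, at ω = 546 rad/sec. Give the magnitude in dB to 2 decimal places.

|j546 + 9.8| = √(546² + 9.8²) = 546.1
|j546 + 24| = √(546² + 24²) = 546.5
|j546 + 4.7| = √(546² + 4.7²) = 546
|j546 + 7.75| = √(546² + 7.75²) = 546.1
|j546 + 2600| = √(546² + 2600²) = 2657
|T(j546)| = 310 × 546.1 × 546.5 / (546 × 546.1 × 2657) = 0.1168
20 log₁₀(0.1168) = -18.651 dB

-18.65 dB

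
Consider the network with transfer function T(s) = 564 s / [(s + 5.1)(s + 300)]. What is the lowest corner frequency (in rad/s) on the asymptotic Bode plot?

Break frequencies occur at each pole and zero magnitude: 5.1 rad/s, 300 rad/s.
The lowest is 5.1 rad/s.

5.1 rad/s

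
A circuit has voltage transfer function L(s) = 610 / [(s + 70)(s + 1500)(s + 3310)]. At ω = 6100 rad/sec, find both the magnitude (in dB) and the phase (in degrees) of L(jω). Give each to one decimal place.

|L| = -172.8 dB, ∠L = -227.0°

|j6100 + 70| = √(6100² + 70²) = 6100
|j6100 + 1500| = √(6100² + 1500²) = 6282
|j6100 + 3310| = √(6100² + 3310²) = 6940
|L(j6100)| = 610 / (6100 × 6282 × 6940) = 2.2936e-09
20 log₁₀(2.2936e-09) = -172.79 dB
∠(j6100 + 70) = arctan(6100/70) = 89.34°
∠(j6100 + 1500) = arctan(6100/1500) = 76.18°
∠(j6100 + 3310) = arctan(6100/3310) = 61.51°
∠L(j6100) = − (89.34° + 76.18° + 61.51°) = -227.04°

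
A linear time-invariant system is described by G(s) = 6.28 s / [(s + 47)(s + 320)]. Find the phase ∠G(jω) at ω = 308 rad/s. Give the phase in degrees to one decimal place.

∠(j308) = 90.00°
∠(j308 + 47) = arctan(308/47) = 81.32°
∠(j308 + 320) = arctan(308/320) = 43.91°
∠G(j308) = 90.00° − (81.32° + 43.91°) = -35.23°

-35.2°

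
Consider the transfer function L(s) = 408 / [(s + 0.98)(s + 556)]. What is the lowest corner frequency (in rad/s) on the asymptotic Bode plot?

Break frequencies occur at each pole and zero magnitude: 0.98 rad/s, 556 rad/s.
The lowest is 0.98 rad/s.

0.98 rad/s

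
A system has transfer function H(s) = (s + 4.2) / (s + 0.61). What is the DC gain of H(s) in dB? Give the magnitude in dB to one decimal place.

H(0) = 1 × 4.2 / 0.61 = 6.8852
20 log₁₀(6.8852) = 16.76 dB

16.8 dB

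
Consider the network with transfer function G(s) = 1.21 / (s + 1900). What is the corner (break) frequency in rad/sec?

The single real pole at s = −1900 gives a corner at ω = 1900 rad/sec.

1900 rad/sec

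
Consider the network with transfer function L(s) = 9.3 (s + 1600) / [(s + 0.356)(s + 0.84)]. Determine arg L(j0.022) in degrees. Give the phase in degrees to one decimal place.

∠(j0.022 + 1600) = arctan(0.022/1600) = 0.00°
∠(j0.022 + 0.356) = arctan(0.022/0.356) = 3.54°
∠(j0.022 + 0.84) = arctan(0.022/0.84) = 1.50°
∠L(j0.022) = 0.00° − (3.54° + 1.50°) = -5.04°

-5.0°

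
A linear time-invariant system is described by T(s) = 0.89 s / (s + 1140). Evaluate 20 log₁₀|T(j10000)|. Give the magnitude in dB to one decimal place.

|j10000| = 1e+04
|j10000 + 1140| = √(10000² + 1140²) = 1.006e+04
|T(j10000)| = 0.89 × 1e+04 / 1.006e+04 = 0.88427
20 log₁₀(0.88427) = -1.07 dB

-1.1 dB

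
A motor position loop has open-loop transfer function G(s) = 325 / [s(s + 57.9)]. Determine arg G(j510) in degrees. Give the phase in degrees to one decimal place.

∠(j510 + 57.9) = arctan(510/57.9) = 83.52°
∠(j510) = 90.00°
∠G(j510) = − (83.52° + 90.00°) = -173.52°

-173.5°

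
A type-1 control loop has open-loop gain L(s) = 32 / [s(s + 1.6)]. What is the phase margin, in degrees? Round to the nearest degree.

16°

Gain crossover: |L(jω)| = 1 at ω ≈ 5.54 rad s⁻¹.
∠L(j5.54) = −90° − arctan(5.54/1.6) ≈ -163.90°
PM = 180° + (-163.90°) = 16.10°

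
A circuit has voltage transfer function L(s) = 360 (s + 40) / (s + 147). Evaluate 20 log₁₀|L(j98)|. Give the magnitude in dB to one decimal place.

|j98 + 40| = √(98² + 40²) = 105.8
|j98 + 147| = √(98² + 147²) = 176.7
|L(j98)| = 360 × 105.8 / 176.7 = 215.69
20 log₁₀(215.69) = 46.68 dB

46.7 dB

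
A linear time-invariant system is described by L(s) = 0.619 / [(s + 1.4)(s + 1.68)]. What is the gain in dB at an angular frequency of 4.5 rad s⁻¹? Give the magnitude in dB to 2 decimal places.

|j4.5 + 1.4| = √(4.5² + 1.4²) = 4.713
|j4.5 + 1.68| = √(4.5² + 1.68²) = 4.803
|L(j4.5)| = 0.619 / (4.713 × 4.803) = 0.027344
20 log₁₀(0.027344) = -31.263 dB

-31.26 dB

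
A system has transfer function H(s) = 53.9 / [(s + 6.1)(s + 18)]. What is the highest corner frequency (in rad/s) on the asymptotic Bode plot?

Break frequencies occur at each pole and zero magnitude: 6.1 rad/s, 18 rad/s.
The highest is 18 rad/s.

18 rad/s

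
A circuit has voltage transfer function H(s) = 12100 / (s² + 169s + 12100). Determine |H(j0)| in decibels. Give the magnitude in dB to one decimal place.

0.0 dB

H(0) = 12100 / 12100 = 1
20 log₁₀(1) = 0.00 dB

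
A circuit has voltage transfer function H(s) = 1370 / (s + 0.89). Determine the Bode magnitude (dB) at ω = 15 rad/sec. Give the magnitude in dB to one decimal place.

|j15 + 0.89| = √(15² + 0.89²) = 15.03
|H(j15)| = 1370 / 15.03 = 91.173
20 log₁₀(91.173) = 39.20 dB

39.2 dB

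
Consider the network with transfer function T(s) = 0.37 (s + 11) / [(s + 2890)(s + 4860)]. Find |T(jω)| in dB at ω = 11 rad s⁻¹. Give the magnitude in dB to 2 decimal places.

|j11 + 11| = √(11² + 11²) = 15.56
|j11 + 2890| = √(11² + 2890²) = 2890
|j11 + 4860| = √(11² + 4860²) = 4860
|T(j11)| = 0.37 × 15.56 / (2890 × 4860) = 4.098e-07
20 log₁₀(4.098e-07) = -127.749 dB

-127.75 dB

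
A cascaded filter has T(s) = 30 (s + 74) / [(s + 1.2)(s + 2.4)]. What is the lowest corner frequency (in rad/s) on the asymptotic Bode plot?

1.2 rad/s

Break frequencies occur at each pole and zero magnitude: 1.2 rad/s, 2.4 rad/s, 74 rad/s.
The lowest is 1.2 rad/s.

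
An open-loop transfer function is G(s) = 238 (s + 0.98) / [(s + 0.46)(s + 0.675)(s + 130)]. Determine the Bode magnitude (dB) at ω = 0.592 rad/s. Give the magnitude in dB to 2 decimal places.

|j0.592 + 0.98| = √(0.592² + 0.98²) = 1.145
|j0.592 + 0.46| = √(0.592² + 0.46²) = 0.7497
|j0.592 + 0.675| = √(0.592² + 0.675²) = 0.8978
|j0.592 + 130| = √(0.592² + 130²) = 130
|G(j0.592)| = 238 × 1.145 / (0.7497 × 0.8978 × 130) = 3.114
20 log₁₀(3.114) = 9.866 dB

9.87 dB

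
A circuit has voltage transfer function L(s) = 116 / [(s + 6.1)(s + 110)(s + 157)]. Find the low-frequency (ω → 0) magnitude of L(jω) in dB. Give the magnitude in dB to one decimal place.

-59.2 dB

L(0) = 116 / (6.1 × 110 × 157) = 0.0011011
20 log₁₀(0.0011011) = -59.16 dB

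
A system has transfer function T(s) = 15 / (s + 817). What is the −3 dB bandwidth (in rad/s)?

817 rad/s

For a single-pole low-pass, the −3 dB point is at the pole: ω = 817 rad/s.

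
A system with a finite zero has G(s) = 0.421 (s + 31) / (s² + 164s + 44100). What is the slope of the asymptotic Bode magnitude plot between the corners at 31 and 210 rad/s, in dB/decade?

20 dB/decade

In this band the factors already past their corner are: zero at 31; net slope = 20 dB/decade.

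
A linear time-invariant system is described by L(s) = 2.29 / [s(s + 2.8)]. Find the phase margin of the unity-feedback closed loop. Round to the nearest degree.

Gain crossover: |L(jω)| = 1 at ω ≈ 0.787 rad/s.
∠L(j0.787) = −90° − arctan(0.787/2.8) ≈ -105.71°
PM = 180° + (-105.71°) = 74.29°

74°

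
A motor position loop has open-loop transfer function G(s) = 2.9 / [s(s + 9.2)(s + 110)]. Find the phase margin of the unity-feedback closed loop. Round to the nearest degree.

Gain crossover: |G(jω)| = 1 at ω ≈ 0.00287 rad/sec.
∠G(j0.00287) = −90° − arctan(0.00287/9.2) − arctan(0.00287/110) ≈ -90.02°
PM = 180° + (-90.02°) = 89.98°

90°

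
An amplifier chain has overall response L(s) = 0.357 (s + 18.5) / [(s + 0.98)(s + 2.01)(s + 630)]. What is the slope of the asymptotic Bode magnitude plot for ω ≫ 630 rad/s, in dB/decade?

With 1 zero and 3 poles, the high-frequency asymptotic slope is 20 × (1 − 3) = -40 dB/decade.

-40 dB/decade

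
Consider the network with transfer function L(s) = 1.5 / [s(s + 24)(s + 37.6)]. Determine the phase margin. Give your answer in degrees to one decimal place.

Gain crossover: |L(jω)| = 1 at ω ≈ 0.00166 rad/s.
∠L(j0.00166) = −90° − arctan(0.00166/24) − arctan(0.00166/37.6) ≈ -90.01°
PM = 180° + (-90.01°) = 89.99°

90.0°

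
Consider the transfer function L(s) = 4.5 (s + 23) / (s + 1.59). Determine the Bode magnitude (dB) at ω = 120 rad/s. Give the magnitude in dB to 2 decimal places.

13.22 dB

|j120 + 23| = √(120² + 23²) = 122.2
|j120 + 1.59| = √(120² + 1.59²) = 120
|L(j120)| = 4.5 × 122.2 / 120 = 4.5815
20 log₁₀(4.5815) = 13.220 dB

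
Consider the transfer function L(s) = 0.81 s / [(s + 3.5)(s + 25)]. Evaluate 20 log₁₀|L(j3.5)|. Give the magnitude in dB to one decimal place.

-32.9 dB

|j3.5| = 3.5
|j3.5 + 3.5| = √(3.5² + 3.5²) = 4.95
|j3.5 + 25| = √(3.5² + 25²) = 25.24
|L(j3.5)| = 0.81 × 3.5 / (4.95 × 25.24) = 0.022689
20 log₁₀(0.022689) = -32.88 dB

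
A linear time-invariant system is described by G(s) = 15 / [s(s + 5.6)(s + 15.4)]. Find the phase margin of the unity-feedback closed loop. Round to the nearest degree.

88°

Gain crossover: |G(jω)| = 1 at ω ≈ 0.174 rad/sec.
∠G(j0.174) = −90° − arctan(0.174/5.6) − arctan(0.174/15.4) ≈ -92.42°
PM = 180° + (-92.42°) = 87.58°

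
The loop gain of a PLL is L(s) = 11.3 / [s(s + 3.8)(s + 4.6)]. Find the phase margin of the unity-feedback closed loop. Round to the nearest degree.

Gain crossover: |L(jω)| = 1 at ω ≈ 0.632 rad/s.
∠L(j0.632) = −90° − arctan(0.632/3.8) − arctan(0.632/4.6) ≈ -107.26°
PM = 180° + (-107.26°) = 72.74°

73°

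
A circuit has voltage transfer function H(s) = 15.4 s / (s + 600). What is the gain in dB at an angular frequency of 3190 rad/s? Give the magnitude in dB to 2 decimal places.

|j3190| = 3190
|j3190 + 600| = √(3190² + 600²) = 3246
|H(j3190)| = 15.4 × 3190 / 3246 = 15.135
20 log₁₀(15.135) = 23.599 dB

23.60 dB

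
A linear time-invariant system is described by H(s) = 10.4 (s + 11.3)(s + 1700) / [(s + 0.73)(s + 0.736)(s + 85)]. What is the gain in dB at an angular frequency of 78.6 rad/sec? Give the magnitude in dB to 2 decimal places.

|j78.6 + 11.3| = √(78.6² + 11.3²) = 79.41
|j78.6 + 1700| = √(78.6² + 1700²) = 1702
|j78.6 + 0.73| = √(78.6² + 0.73²) = 78.6
|j78.6 + 0.736| = √(78.6² + 0.736²) = 78.6
|j78.6 + 85| = √(78.6² + 85²) = 115.8
|H(j78.6)| = 10.4 × 79.41 × 1702 / (78.6 × 78.6 × 115.8) = 1.9648
20 log₁₀(1.9648) = 5.867 dB

5.87 dB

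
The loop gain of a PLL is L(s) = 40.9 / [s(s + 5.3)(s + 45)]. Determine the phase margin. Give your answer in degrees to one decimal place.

Gain crossover: |L(jω)| = 1 at ω ≈ 0.171 rad s⁻¹.
∠L(j0.171) = −90° − arctan(0.171/5.3) − arctan(0.171/45) ≈ -92.07°
PM = 180° + (-92.07°) = 87.93°

87.9°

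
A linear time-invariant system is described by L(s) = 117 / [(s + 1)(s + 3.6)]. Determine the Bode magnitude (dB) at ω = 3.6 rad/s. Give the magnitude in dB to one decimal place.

|j3.6 + 1| = √(3.6² + 1²) = 3.736
|j3.6 + 3.6| = √(3.6² + 3.6²) = 5.091
|L(j3.6)| = 117 / (3.736 × 5.091) = 6.1507
20 log₁₀(6.1507) = 15.78 dB

15.8 dB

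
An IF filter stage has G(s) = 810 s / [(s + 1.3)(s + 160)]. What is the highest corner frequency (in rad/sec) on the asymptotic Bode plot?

Break frequencies occur at each pole and zero magnitude: 1.3 rad/sec, 160 rad/sec.
The highest is 160 rad/sec.

160 rad/sec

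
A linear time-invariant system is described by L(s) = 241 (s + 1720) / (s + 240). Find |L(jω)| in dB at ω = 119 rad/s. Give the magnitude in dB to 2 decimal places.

|j119 + 1720| = √(119² + 1720²) = 1724
|j119 + 240| = √(119² + 240²) = 267.9
|L(j119)| = 241 × 1724 / 267.9 = 1551.1
20 log₁₀(1551.1) = 63.813 dB

63.81 dB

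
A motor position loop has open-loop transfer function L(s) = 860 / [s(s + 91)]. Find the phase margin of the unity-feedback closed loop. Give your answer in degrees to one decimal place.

Gain crossover: |L(jω)| = 1 at ω ≈ 9.4 rad/sec.
∠L(j9.4) = −90° − arctan(9.4/91) ≈ -95.90°
PM = 180° + (-95.90°) = 84.10°

84.1°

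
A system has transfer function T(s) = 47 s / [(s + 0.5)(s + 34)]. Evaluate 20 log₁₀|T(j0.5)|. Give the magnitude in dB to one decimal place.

|j0.5| = 0.5
|j0.5 + 0.5| = √(0.5² + 0.5²) = 0.7071
|j0.5 + 34| = √(0.5² + 34²) = 34
|T(j0.5)| = 47 × 0.5 / (0.7071 × 34) = 0.97737
20 log₁₀(0.97737) = -0.20 dB

-0.2 dB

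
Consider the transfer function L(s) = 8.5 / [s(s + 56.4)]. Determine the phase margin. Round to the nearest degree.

90 deg

Gain crossover: |L(jω)| = 1 at ω ≈ 0.151 rad/s.
∠L(j0.151) = −90° − arctan(0.151/56.4) ≈ -90.15°
PM = 180° + (-90.15°) = 89.85°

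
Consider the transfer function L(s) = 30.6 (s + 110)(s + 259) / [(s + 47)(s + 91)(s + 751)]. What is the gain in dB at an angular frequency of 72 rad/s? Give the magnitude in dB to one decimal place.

|j72 + 110| = √(72² + 110²) = 131.5
|j72 + 259| = √(72² + 259²) = 268.8
|j72 + 47| = √(72² + 47²) = 85.98
|j72 + 91| = √(72² + 91²) = 116
|j72 + 751| = √(72² + 751²) = 754.4
|L(j72)| = 30.6 × 131.5 × 268.8 / (85.98 × 116 × 754.4) = 0.14367
20 log₁₀(0.14367) = -16.85 dB

-16.9 dB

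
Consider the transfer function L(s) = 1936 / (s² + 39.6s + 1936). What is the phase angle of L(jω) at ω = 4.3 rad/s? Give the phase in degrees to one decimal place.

∠[(j4.3)² + 39.6(j4.3) + 1936] = ∠[1917.5 + j170.28] = 5.07°
∠L(j4.3) = −5.07° = -5.07°

-5.1°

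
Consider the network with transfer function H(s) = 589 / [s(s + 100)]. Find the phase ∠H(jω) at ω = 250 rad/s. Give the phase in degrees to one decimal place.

-158.2°

∠(j250 + 100) = arctan(250/100) = 68.20°
∠(j250) = 90.00°
∠H(j250) = − (68.20° + 90.00°) = -158.20°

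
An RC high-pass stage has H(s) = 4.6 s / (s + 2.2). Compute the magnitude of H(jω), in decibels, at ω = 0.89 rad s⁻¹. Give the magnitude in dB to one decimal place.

4.7 dB

|j0.89| = 0.89
|j0.89 + 2.2| = √(0.89² + 2.2²) = 2.373
|H(j0.89)| = 4.6 × 0.89 / 2.373 = 1.7251
20 log₁₀(1.7251) = 4.74 dB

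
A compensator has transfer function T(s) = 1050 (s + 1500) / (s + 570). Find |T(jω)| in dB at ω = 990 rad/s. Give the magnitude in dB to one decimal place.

|j990 + 1500| = √(990² + 1500²) = 1797
|j990 + 570| = √(990² + 570²) = 1142
|T(j990)| = 1050 × 1797 / 1142 = 1651.9
20 log₁₀(1651.9) = 64.36 dB

64.4 dB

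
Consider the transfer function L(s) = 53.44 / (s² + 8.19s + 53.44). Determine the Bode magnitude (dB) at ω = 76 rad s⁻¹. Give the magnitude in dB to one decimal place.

|(j76)² + 8.19(j76) + 53.44| = |-5722.6 + j622.44| = 5756
|L(j76)| = 53.44 / 5756 = 0.0092837
20 log₁₀(0.0092837) = -40.65 dB

-40.6 dB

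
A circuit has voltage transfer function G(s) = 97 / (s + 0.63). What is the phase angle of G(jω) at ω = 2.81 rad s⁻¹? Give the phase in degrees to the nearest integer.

∠(j2.81 + 0.63) = arctan(2.81/0.63) = 77.36°
∠G(j2.81) = −77.36° = -77.36°

-77°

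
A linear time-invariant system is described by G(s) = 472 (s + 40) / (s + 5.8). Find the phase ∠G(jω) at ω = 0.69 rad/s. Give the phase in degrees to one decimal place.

-5.8°

∠(j0.69 + 40) = arctan(0.69/40) = 0.99°
∠(j0.69 + 5.8) = arctan(0.69/5.8) = 6.78°
∠G(j0.69) = 0.99° − 6.78° = -5.80°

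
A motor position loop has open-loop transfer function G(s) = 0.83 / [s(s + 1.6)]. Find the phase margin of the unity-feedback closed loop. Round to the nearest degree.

73°

Gain crossover: |G(jω)| = 1 at ω ≈ 0.496 rad s⁻¹.
∠G(j0.496) = −90° − arctan(0.496/1.6) ≈ -107.21°
PM = 180° + (-107.21°) = 72.79°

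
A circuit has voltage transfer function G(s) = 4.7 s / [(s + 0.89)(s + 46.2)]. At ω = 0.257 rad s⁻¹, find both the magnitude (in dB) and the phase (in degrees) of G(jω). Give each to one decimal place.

|j0.257| = 0.257
|j0.257 + 0.89| = √(0.257² + 0.89²) = 0.9264
|j0.257 + 46.2| = √(0.257² + 46.2²) = 46.2
|G(j0.257)| = 4.7 × 0.257 / (0.9264 × 46.2) = 0.028223
20 log₁₀(0.028223) = -30.99 dB
∠(j0.257) = 90.00°
∠(j0.257 + 0.89) = arctan(0.257/0.89) = 16.11°
∠(j0.257 + 46.2) = arctan(0.257/46.2) = 0.32°
∠G(j0.257) = 90.00° − (16.11° + 0.32°) = 73.57°

|G| = -31.0 dB, ∠G = 73.6°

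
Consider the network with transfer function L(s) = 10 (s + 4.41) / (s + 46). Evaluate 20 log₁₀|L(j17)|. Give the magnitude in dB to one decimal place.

|j17 + 4.41| = √(17² + 4.41²) = 17.56
|j17 + 46| = √(17² + 46²) = 49.04
|L(j17)| = 10 × 17.56 / 49.04 = 3.5812
20 log₁₀(3.5812) = 11.08 dB

11.1 dB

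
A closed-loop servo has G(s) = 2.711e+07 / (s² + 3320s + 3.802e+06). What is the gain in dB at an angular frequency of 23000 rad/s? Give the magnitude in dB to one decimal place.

|(j23000)² + 3320(j23000) + 3.802e+06| = |-5.252e+08 + j7.636e+07| = 5.307e+08
|G(j23000)| = 2.711e+07 / 5.307e+08 = 0.051082
20 log₁₀(0.051082) = -25.83 dB

-25.8 dB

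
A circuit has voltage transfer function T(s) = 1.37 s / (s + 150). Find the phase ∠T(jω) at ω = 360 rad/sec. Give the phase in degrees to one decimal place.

∠(j360) = 90.00°
∠(j360 + 150) = arctan(360/150) = 67.38°
∠T(j360) = 90.00° − 67.38° = 22.62°

22.6°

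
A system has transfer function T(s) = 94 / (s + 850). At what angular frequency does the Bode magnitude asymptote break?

The single real pole at s = −850 gives a corner at ω = 850 rad s⁻¹.

850 rad s⁻¹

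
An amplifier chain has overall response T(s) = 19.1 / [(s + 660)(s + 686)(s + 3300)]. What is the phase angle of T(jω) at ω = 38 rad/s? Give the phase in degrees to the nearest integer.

∠(j38 + 660) = arctan(38/660) = 3.30°
∠(j38 + 686) = arctan(38/686) = 3.17°
∠(j38 + 3300) = arctan(38/3300) = 0.66°
∠T(j38) = − (3.30° + 3.17° + 0.66°) = -7.13°

-7°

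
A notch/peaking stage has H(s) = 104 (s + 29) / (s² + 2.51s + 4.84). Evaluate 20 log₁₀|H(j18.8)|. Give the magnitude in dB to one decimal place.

|j18.8 + 29| = √(18.8² + 29²) = 34.56
|(j18.8)² + 2.51(j18.8) + 4.84| = |-348.6 + j47.188| = 351.8
|H(j18.8)| = 104 × 34.56 / 351.8 = 10.218
20 log₁₀(10.218) = 20.19 dB

20.2 dB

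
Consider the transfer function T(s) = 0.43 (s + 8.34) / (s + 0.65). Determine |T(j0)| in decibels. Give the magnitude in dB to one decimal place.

14.8 dB

T(0) = 0.43 × 8.34 / 0.65 = 5.5172
20 log₁₀(5.5172) = 14.83 dB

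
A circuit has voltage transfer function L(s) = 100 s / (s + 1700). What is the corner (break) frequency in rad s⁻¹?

The single real pole at s = −1700 gives a corner at ω = 1700 rad s⁻¹.

1700 rad s⁻¹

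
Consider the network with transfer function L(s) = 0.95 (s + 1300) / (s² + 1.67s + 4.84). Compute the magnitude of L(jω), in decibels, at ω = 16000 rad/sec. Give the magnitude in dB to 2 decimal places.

-84.50 dB

|j16000 + 1300| = √(16000² + 1300²) = 1.605e+04
|(j16000)² + 1.67(j16000) + 4.84| = |-2.56e+08 + j26720| = 2.56e+08
|L(j16000)| = 0.95 × 1.605e+04 / 2.56e+08 = 5.9571e-05
20 log₁₀(5.9571e-05) = -84.499 dB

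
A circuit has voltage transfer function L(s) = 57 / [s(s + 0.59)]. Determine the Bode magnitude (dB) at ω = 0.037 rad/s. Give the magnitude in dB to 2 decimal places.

|j0.037 + 0.59| = √(0.037² + 0.59²) = 0.5912
|j0.037| = 0.037
|L(j0.037)| = 57 / (0.5912 × 0.037) = 2606
20 log₁₀(2606) = 68.319 dB

68.32 dB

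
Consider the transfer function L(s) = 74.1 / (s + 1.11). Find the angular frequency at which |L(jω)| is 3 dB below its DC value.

1.11 rad/s

For a single-pole low-pass, the −3 dB point is at the pole: ω = 1.11 rad/s.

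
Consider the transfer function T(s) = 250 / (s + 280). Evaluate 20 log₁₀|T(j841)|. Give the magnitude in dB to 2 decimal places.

-10.99 dB

|j841 + 280| = √(841² + 280²) = 886.4
|T(j841)| = 250 / 886.4 = 0.28204
20 log₁₀(0.28204) = -10.994 dB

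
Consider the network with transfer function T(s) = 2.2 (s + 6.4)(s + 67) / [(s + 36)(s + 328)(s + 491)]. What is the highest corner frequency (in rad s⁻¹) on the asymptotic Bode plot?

Break frequencies occur at each pole and zero magnitude: 6.4 rad s⁻¹, 36 rad s⁻¹, 67 rad s⁻¹, 328 rad s⁻¹, 491 rad s⁻¹.
The highest is 491 rad s⁻¹.

491 rad s⁻¹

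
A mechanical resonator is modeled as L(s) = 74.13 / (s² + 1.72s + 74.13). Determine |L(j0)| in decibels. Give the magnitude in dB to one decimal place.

L(0) = 74.13 / 74.13 = 1
20 log₁₀(1) = 0.00 dB

0.0 dB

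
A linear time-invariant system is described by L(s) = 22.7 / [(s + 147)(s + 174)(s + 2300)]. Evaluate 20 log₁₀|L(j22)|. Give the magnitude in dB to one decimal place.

-128.4 dB

|j22 + 147| = √(22² + 147²) = 148.6
|j22 + 174| = √(22² + 174²) = 175.4
|j22 + 2300| = √(22² + 2300²) = 2300
|L(j22)| = 22.7 / (148.6 × 175.4 × 2300) = 3.7858e-07
20 log₁₀(3.7858e-07) = -128.44 dB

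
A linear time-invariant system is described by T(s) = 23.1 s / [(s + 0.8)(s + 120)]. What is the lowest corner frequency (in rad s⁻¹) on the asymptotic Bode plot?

0.8 rad s⁻¹

Break frequencies occur at each pole and zero magnitude: 0.8 rad s⁻¹, 120 rad s⁻¹.
The lowest is 0.8 rad s⁻¹.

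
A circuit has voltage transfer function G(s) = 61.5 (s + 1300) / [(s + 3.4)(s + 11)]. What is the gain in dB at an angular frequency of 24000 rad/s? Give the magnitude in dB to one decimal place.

-51.8 dB

|j24000 + 1300| = √(24000² + 1300²) = 2.404e+04
|j24000 + 3.4| = √(24000² + 3.4²) = 2.4e+04
|j24000 + 11| = √(24000² + 11²) = 2.4e+04
|G(j24000)| = 61.5 × 2.404e+04 / (2.4e+04 × 2.4e+04) = 0.0025663
20 log₁₀(0.0025663) = -51.81 dB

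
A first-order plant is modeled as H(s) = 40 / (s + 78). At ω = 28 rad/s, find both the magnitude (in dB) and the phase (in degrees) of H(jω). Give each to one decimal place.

|H| = -6.3 dB, ∠H = -19.7°

|j28 + 78| = √(28² + 78²) = 82.87
|H(j28)| = 40 / 82.87 = 0.48266
20 log₁₀(0.48266) = -6.33 dB
∠(j28 + 78) = arctan(28/78) = 19.75°
∠H(j28) = −19.75° = -19.75°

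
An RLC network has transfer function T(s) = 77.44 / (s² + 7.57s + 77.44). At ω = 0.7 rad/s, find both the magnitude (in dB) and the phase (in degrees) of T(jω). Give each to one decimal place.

|T| = 0.0 dB, ∠T = -3.9°

|(j0.7)² + 7.57(j0.7) + 77.44| = |76.95 + j5.299| = 77.13
|T(j0.7)| = 77.44 / 77.13 = 1.004
20 log₁₀(1.004) = 0.03 dB
∠[(j0.7)² + 7.57(j0.7) + 77.44] = ∠[76.95 + j5.299] = 3.94°
∠T(j0.7) = −3.94° = -3.94°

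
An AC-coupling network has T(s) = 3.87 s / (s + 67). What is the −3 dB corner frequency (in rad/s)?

For a single-pole high-pass, the −3 dB point is at the pole: ω = 67 rad/s.

67 rad/s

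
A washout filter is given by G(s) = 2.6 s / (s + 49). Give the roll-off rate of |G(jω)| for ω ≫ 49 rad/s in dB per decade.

0 dB/decade

With 1 zero and 1 pole, the high-frequency asymptotic slope is 20 × (1 − 1) = 0 dB/decade.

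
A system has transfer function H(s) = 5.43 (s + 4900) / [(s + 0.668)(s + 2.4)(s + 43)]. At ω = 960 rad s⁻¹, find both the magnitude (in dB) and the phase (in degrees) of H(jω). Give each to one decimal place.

|j960 + 4900| = √(960² + 4900²) = 4993
|j960 + 0.668| = √(960² + 0.668²) = 960
|j960 + 2.4| = √(960² + 2.4²) = 960
|j960 + 43| = √(960² + 43²) = 961
|H(j960)| = 5.43 × 4993 / (960 × 960 × 961) = 3.0614e-05
20 log₁₀(3.0614e-05) = -90.28 dB
∠(j960 + 4900) = arctan(960/4900) = 11.08°
∠(j960 + 0.668) = arctan(960/0.668) = 89.96°
∠(j960 + 2.4) = arctan(960/2.4) = 89.86°
∠(j960 + 43) = arctan(960/43) = 87.44°
∠H(j960) = 11.08° − (89.96° + 89.86° + 87.44°) = -256.17°

|H| = -90.3 dB, ∠H = -256.2°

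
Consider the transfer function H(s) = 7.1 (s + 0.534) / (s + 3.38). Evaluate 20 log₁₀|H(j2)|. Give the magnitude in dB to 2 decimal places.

11.46 dB

|j2 + 0.534| = √(2² + 0.534²) = 2.07
|j2 + 3.38| = √(2² + 3.38²) = 3.927
|H(j2)| = 7.1 × 2.07 / 3.927 = 3.7423
20 log₁₀(3.7423) = 11.463 dB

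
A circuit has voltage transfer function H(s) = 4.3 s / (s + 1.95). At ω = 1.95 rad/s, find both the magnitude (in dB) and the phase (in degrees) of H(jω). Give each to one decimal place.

|H| = 9.7 dB, ∠H = 45.0°

|j1.95| = 1.95
|j1.95 + 1.95| = √(1.95² + 1.95²) = 2.758
|H(j1.95)| = 4.3 × 1.95 / 2.758 = 3.0406
20 log₁₀(3.0406) = 9.66 dB
∠(j1.95) = 90.00°
∠(j1.95 + 1.95) = arctan(1.95/1.95) = 45.00°
∠H(j1.95) = 90.00° − 45.00° = 45.00°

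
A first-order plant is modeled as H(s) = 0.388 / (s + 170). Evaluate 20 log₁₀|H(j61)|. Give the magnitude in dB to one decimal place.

-53.4 dB

|j61 + 170| = √(61² + 170²) = 180.6
|H(j61)| = 0.388 / 180.6 = 0.0021482
20 log₁₀(0.0021482) = -53.36 dB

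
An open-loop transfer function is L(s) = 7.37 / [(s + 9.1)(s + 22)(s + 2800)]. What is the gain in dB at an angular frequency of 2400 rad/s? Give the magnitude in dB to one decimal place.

-189.2 dB

|j2400 + 9.1| = √(2400² + 9.1²) = 2400
|j2400 + 22| = √(2400² + 22²) = 2400
|j2400 + 2800| = √(2400² + 2800²) = 3688
|L(j2400)| = 7.37 / (2400 × 2400 × 3688) = 3.4694e-10
20 log₁₀(3.4694e-10) = -189.19 dB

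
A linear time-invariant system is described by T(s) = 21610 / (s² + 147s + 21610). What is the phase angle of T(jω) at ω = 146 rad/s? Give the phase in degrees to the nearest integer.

∠[(j146)² + 147(j146) + 21610] = ∠[294 + j21462] = 89.22°
∠T(j146) = −89.22° = -89.22°

-89°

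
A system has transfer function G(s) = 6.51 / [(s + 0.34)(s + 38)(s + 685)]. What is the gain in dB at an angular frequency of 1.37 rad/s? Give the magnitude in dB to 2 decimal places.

|j1.37 + 0.34| = √(1.37² + 0.34²) = 1.412
|j1.37 + 38| = √(1.37² + 38²) = 38.02
|j1.37 + 685| = √(1.37² + 685²) = 685
|G(j1.37)| = 6.51 / (1.412 × 38.02 × 685) = 0.00017706
20 log₁₀(0.00017706) = -75.038 dB

-75.04 dB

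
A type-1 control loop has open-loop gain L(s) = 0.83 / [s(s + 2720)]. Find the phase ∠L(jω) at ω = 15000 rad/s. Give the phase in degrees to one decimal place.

∠(j15000 + 2720) = arctan(15000/2720) = 79.72°
∠(j15000) = 90.00°
∠L(j15000) = − (79.72° + 90.00°) = -169.72°

-169.7°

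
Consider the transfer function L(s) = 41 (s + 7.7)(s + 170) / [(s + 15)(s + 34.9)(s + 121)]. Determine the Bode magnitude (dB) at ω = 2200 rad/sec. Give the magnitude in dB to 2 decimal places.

|j2200 + 7.7| = √(2200² + 7.7²) = 2200
|j2200 + 170| = √(2200² + 170²) = 2207
|j2200 + 15| = √(2200² + 15²) = 2200
|j2200 + 34.9| = √(2200² + 34.9²) = 2200
|j2200 + 121| = √(2200² + 121²) = 2203
|L(j2200)| = 41 × 2200 × 2207 / (2200 × 2200 × 2203) = 0.018661
20 log₁₀(0.018661) = -34.581 dB

-34.58 dB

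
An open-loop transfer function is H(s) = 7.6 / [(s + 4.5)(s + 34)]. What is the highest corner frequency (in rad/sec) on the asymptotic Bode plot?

34 rad/sec

Break frequencies occur at each pole and zero magnitude: 4.5 rad/sec, 34 rad/sec.
The highest is 34 rad/sec.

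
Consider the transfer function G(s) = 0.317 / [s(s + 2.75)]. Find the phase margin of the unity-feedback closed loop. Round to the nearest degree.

Gain crossover: |G(jω)| = 1 at ω ≈ 0.115 rad/sec.
∠G(j0.115) = −90° − arctan(0.115/2.75) ≈ -92.40°
PM = 180° + (-92.40°) = 87.60°

88 deg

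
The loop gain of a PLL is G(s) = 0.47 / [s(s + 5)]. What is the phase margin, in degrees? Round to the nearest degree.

Gain crossover: |G(jω)| = 1 at ω ≈ 0.094 rad/s.
∠G(j0.094) = −90° − arctan(0.094/5) ≈ -91.08°
PM = 180° + (-91.08°) = 88.92°

89 deg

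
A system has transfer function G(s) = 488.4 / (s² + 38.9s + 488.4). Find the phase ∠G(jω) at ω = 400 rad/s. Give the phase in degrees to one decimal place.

∠[(j400)² + 38.9(j400) + 488.4] = ∠[-1.5951e+05 + j15560] = 174.43°
∠G(j400) = −174.43° = -174.43°

-174.4°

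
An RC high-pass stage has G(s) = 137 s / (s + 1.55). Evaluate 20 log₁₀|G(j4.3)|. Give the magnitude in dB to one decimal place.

|j4.3| = 4.3
|j4.3 + 1.55| = √(4.3² + 1.55²) = 4.571
|G(j4.3)| = 137 × 4.3 / 4.571 = 128.88
20 log₁₀(128.88) = 42.20 dB

42.2 dB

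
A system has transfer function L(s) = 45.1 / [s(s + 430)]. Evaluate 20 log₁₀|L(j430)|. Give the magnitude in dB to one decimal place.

|j430 + 430| = √(430² + 430²) = 608.1
|j430| = 430
|L(j430)| = 45.1 / (608.1 × 430) = 0.00017247
20 log₁₀(0.00017247) = -75.27 dB

-75.3 dB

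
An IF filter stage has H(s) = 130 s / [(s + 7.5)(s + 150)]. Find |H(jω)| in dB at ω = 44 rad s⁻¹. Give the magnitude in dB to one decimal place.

|j44| = 44
|j44 + 7.5| = √(44² + 7.5²) = 44.63
|j44 + 150| = √(44² + 150²) = 156.3
|H(j44)| = 130 × 44 / (44.63 × 156.3) = 0.8198
20 log₁₀(0.8198) = -1.73 dB

-1.7 dB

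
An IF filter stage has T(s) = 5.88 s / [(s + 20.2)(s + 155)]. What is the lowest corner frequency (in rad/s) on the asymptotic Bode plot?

Break frequencies occur at each pole and zero magnitude: 20.2 rad/s, 155 rad/s.
The lowest is 20.2 rad/s.

20.2 rad/s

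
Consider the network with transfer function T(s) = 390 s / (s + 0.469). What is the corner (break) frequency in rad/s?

The single real pole at s = −0.469 gives a corner at ω = 0.469 rad/s.

0.469 rad/s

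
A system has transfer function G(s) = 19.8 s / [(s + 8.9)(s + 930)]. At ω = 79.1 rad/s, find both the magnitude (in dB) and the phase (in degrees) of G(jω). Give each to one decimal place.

|G| = -33.5 dB, ∠G = 1.6 deg

|j79.1| = 79.1
|j79.1 + 8.9| = √(79.1² + 8.9²) = 79.6
|j79.1 + 930| = √(79.1² + 930²) = 933.4
|G(j79.1)| = 19.8 × 79.1 / (79.6 × 933.4) = 0.021081
20 log₁₀(0.021081) = -33.52 dB
∠(j79.1) = 90.00°
∠(j79.1 + 8.9) = arctan(79.1/8.9) = 83.58°
∠(j79.1 + 930) = arctan(79.1/930) = 4.86°
∠G(j79.1) = 90.00° − (83.58° + 4.86°) = 1.56°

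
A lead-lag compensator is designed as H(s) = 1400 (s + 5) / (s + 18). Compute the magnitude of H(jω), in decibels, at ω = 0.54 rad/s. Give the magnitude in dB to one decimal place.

51.8 dB

|j0.54 + 5| = √(0.54² + 5²) = 5.029
|j0.54 + 18| = √(0.54² + 18²) = 18.01
|H(j0.54)| = 1400 × 5.029 / 18.01 = 390.97
20 log₁₀(390.97) = 51.84 dB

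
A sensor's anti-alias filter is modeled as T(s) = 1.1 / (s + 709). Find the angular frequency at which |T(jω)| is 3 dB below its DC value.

For a single-pole low-pass, the −3 dB point is at the pole: ω = 709 rad/s.

709 rad/s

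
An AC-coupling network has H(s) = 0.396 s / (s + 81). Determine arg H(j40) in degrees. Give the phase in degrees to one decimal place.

∠(j40) = 90.00°
∠(j40 + 81) = arctan(40/81) = 26.28°
∠H(j40) = 90.00° − 26.28° = 63.72°

63.7°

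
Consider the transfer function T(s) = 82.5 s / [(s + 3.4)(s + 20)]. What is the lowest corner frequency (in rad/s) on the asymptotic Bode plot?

Break frequencies occur at each pole and zero magnitude: 3.4 rad/s, 20 rad/s.
The lowest is 3.4 rad/s.

3.4 rad/s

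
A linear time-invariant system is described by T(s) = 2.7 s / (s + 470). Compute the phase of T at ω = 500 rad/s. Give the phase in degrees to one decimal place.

∠(j500) = 90.00°
∠(j500 + 470) = arctan(500/470) = 46.77°
∠T(j500) = 90.00° − 46.77° = 43.23°

43.2°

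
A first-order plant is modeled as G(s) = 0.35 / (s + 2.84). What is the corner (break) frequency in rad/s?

The single real pole at s = −2.84 gives a corner at ω = 2.84 rad/s.

2.84 rad/s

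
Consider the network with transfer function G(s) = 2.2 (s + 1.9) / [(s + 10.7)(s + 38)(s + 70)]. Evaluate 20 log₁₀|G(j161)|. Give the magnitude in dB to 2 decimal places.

-82.43 dB

|j161 + 1.9| = √(161² + 1.9²) = 161
|j161 + 10.7| = √(161² + 10.7²) = 161.4
|j161 + 38| = √(161² + 38²) = 165.4
|j161 + 70| = √(161² + 70²) = 175.6
|G(j161)| = 2.2 × 161 / (161.4 × 165.4 × 175.6) = 7.5592e-05
20 log₁₀(7.5592e-05) = -82.431 dB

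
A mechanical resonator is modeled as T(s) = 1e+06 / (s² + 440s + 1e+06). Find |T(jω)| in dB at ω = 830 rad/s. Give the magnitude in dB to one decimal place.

|(j830)² + 440(j830) + 1e+06| = |3.111e+05 + j3.652e+05| = 4.797e+05
|T(j830)| = 1e+06 / 4.797e+05 = 2.0844
20 log₁₀(2.0844) = 6.38 dB

6.4 dB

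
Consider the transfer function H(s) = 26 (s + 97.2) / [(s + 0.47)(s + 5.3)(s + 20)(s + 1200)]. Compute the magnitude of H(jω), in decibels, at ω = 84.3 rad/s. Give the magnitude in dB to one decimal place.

-106.9 dB

|j84.3 + 97.2| = √(84.3² + 97.2²) = 128.7
|j84.3 + 0.47| = √(84.3² + 0.47²) = 84.3
|j84.3 + 5.3| = √(84.3² + 5.3²) = 84.47
|j84.3 + 20| = √(84.3² + 20²) = 86.64
|j84.3 + 1200| = √(84.3² + 1200²) = 1203
|H(j84.3)| = 26 × 128.7 / (84.3 × 84.47 × 86.64 × 1203) = 4.5076e-06
20 log₁₀(4.5076e-06) = -106.92 dB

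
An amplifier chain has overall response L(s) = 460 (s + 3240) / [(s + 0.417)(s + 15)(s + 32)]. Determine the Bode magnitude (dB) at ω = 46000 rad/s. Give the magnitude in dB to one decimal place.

-133.2 dB

|j46000 + 3240| = √(46000² + 3240²) = 4.611e+04
|j46000 + 0.417| = √(46000² + 0.417²) = 4.6e+04
|j46000 + 15| = √(46000² + 15²) = 4.6e+04
|j46000 + 32| = √(46000² + 32²) = 4.6e+04
|L(j46000)| = 460 × 4.611e+04 / (4.6e+04 × 4.6e+04 × 4.6e+04) = 2.1793e-07
20 log₁₀(2.1793e-07) = -133.23 dB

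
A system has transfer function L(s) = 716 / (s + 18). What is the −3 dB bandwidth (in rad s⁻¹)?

18 rad s⁻¹

For a single-pole low-pass, the −3 dB point is at the pole: ω = 18 rad s⁻¹.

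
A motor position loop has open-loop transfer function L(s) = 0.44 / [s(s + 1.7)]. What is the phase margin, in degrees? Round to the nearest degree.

81°

Gain crossover: |L(jω)| = 1 at ω ≈ 0.256 rad s⁻¹.
∠L(j0.256) = −90° − arctan(0.256/1.7) ≈ -98.56°
PM = 180° + (-98.56°) = 81.44°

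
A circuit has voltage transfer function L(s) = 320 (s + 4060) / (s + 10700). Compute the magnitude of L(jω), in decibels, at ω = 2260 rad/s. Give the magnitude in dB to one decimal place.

|j2260 + 4060| = √(2260² + 4060²) = 4647
|j2260 + 10700| = √(2260² + 10700²) = 1.094e+04
|L(j2260)| = 320 × 4647 / 1.094e+04 = 135.97
20 log₁₀(135.97) = 42.67 dB

42.7 dB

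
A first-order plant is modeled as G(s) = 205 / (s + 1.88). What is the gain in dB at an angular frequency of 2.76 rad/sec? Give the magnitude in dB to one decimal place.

35.8 dB

|j2.76 + 1.88| = √(2.76² + 1.88²) = 3.339
|G(j2.76)| = 205 / 3.339 = 61.387
20 log₁₀(61.387) = 35.76 dB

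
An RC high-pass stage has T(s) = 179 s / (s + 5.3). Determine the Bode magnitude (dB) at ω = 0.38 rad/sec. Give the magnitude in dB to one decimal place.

|j0.38| = 0.38
|j0.38 + 5.3| = √(0.38² + 5.3²) = 5.314
|T(j0.38)| = 179 × 0.38 / 5.314 = 12.801
20 log₁₀(12.801) = 22.14 dB

22.1 dB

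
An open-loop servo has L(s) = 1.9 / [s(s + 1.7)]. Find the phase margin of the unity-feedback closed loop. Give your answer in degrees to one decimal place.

Gain crossover: |L(jω)| = 1 at ω ≈ 0.971 rad/sec.
∠L(j0.971) = −90° − arctan(0.971/1.7) ≈ -119.72°
PM = 180° + (-119.72°) = 60.28°

60.3 deg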